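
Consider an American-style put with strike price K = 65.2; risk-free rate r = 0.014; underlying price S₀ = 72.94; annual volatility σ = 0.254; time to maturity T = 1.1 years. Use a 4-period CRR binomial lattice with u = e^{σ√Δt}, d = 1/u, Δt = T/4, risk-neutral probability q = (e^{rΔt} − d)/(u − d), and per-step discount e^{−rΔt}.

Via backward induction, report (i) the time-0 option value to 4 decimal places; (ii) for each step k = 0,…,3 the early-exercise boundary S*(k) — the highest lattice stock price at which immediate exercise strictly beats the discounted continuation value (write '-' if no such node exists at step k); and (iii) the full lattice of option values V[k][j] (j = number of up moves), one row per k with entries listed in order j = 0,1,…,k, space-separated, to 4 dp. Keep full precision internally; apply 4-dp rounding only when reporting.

price = 4.0981
boundary = - - - 48.9129
tree:
4.0981
6.7364 1.2863
10.7259 2.4889 0.0000
16.2871 4.8158 0.0000 0.0000
22.3870 9.3181 0.0000 0.0000 0.0000

params: Δt=0.27500 u=1.14248 d=0.87529 q=0.48119 e^(-rΔt)=0.99616
t_4 payoffs: 22.3870 9.3181 0.0000 0.0000 0.0000
t_3: node(3,0) S=48.9129 payoff=16.2871 vs cont=16.0366 → 16.2871 [stop]  node(3,1) S=63.8437 payoff=1.3563 vs cont=4.8158 → 4.8158 [wait]  node(3,2) S=83.3323 payoff=0.0000 vs cont=0.0000 → 0.0000 [wait]  node(3,3) S=108.7698 payoff=0.0000 vs cont=0.0000 → 0.0000 [wait]  ⇒ S*(3)=48.9129
t_2: node(2,0) S=55.8819 payoff=9.3181 vs cont=10.7259 → 10.7259 [wait]  node(2,1) S=72.9400 payoff=0.0000 vs cont=2.4889 → 2.4889 [wait]  node(2,2) S=95.2052 payoff=0.0000 vs cont=0.0000 → 0.0000 [wait]  ⇒ S*(2)=-
t_1: node(1,0) S=63.8437 payoff=1.3563 vs cont=6.7364 → 6.7364 [wait]  node(1,1) S=83.3323 payoff=0.0000 vs cont=1.2863 → 1.2863 [wait]  ⇒ S*(1)=-
t_0: node(0,0) S=72.9400 payoff=0.0000 vs cont=4.0981 → 4.0981 [wait]  ⇒ S*(0)=-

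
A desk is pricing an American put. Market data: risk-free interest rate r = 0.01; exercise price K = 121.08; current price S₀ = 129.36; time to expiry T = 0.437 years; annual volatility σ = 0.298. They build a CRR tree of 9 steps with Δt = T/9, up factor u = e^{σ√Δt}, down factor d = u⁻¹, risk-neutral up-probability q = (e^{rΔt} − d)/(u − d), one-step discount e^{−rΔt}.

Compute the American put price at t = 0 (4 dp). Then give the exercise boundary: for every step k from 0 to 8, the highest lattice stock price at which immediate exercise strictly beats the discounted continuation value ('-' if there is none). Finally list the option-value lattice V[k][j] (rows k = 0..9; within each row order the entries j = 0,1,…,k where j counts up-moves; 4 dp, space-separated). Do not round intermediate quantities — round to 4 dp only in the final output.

params: Δt=0.04856 u=1.06787 d=0.93644 q=0.48729 e^(-rΔt)=0.99951
t_9 payoffs: 49.4430 39.3891 27.9242 14.8503 0.0000 0.0000 0.0000 0.0000 0.0000 0.0000
t_8: node(8,0) S=76.4990 payoff=44.5810 vs cont=44.5223 → 44.5810 [stop]  node(8,1) S=87.2352 payoff=33.8448 vs cont=33.7861 → 33.8448 [stop]  node(8,2) S=99.4782 payoff=21.6018 vs cont=21.5431 → 21.6018 [stop]  node(8,3) S=113.4394 payoff=7.6406 vs cont=7.6103 → 7.6406 [stop]  node(8,4) S=129.3600 payoff=0.0000 vs cont=0.0000 → 0.0000 [wait]  node(8,5) S=147.5150 payoff=0.0000 vs cont=0.0000 → 0.0000 [wait]  node(8,6) S=168.2179 payoff=0.0000 vs cont=0.0000 → 0.0000 [wait]  node(8,7) S=191.8264 payoff=0.0000 vs cont=0.0000 → 0.0000 [wait]  node(8,8) S=218.7482 payoff=0.0000 vs cont=0.0000 → 0.0000 [wait]  ⇒ S*(8)=113.4394
t_7: node(7,0) S=81.6909 payoff=39.3891 vs cont=39.3303 → 39.3891 [stop]  node(7,1) S=93.1558 payoff=27.9242 vs cont=27.8655 → 27.9242 [stop]  node(7,2) S=106.2297 payoff=14.8503 vs cont=14.7916 → 14.8503 [stop]  node(7,3) S=121.1384 payoff=0.0000 vs cont=3.9156 → 3.9156 [wait]  node(7,4) S=138.1396 payoff=0.0000 vs cont=0.0000 → 0.0000 [wait]  node(7,5) S=157.5267 payoff=0.0000 vs cont=0.0000 → 0.0000 [wait]  node(7,6) S=179.6347 payoff=0.0000 vs cont=0.0000 → 0.0000 [wait]  node(7,7) S=204.8455 payoff=0.0000 vs cont=0.0000 → 0.0000 [wait]  ⇒ S*(7)=106.2297
t_6: node(6,0) S=87.2352 payoff=33.8448 vs cont=33.7861 → 33.8448 [stop]  node(6,1) S=99.4782 payoff=21.6018 vs cont=21.5431 → 21.6018 [stop]  node(6,2) S=113.4394 payoff=7.6406 vs cont=9.5174 → 9.5174 [wait]  node(6,3) S=129.3600 payoff=0.0000 vs cont=2.0066 → 2.0066 [wait]  node(6,4) S=147.5150 payoff=0.0000 vs cont=0.0000 → 0.0000 [wait]  node(6,5) S=168.2179 payoff=0.0000 vs cont=0.0000 → 0.0000 [wait]  node(6,6) S=191.8264 payoff=0.0000 vs cont=0.0000 → 0.0000 [wait]  ⇒ S*(6)=99.4782
t_5: node(5,0) S=93.1558 payoff=27.9242 vs cont=27.8655 → 27.9242 [stop]  node(5,1) S=106.2297 payoff=14.8503 vs cont=15.7056 → 15.7056 [wait]  node(5,2) S=121.1384 payoff=0.0000 vs cont=5.8546 → 5.8546 [wait]  node(5,3) S=138.1396 payoff=0.0000 vs cont=1.0283 → 1.0283 [wait]  node(5,4) S=157.5267 payoff=0.0000 vs cont=0.0000 → 0.0000 [wait]  node(5,5) S=179.6347 payoff=0.0000 vs cont=0.0000 → 0.0000 [wait]  ⇒ S*(5)=93.1558
t_4: node(4,0) S=99.4782 payoff=21.6018 vs cont=21.9596 → 21.9596 [wait]  node(4,1) S=113.4394 payoff=7.6406 vs cont=10.9001 → 10.9001 [wait]  node(4,2) S=129.3600 payoff=0.0000 vs cont=3.5011 → 3.5011 [wait]  node(4,3) S=147.5150 payoff=0.0000 vs cont=0.5270 → 0.5270 [wait]  node(4,4) S=168.2179 payoff=0.0000 vs cont=0.0000 → 0.0000 [wait]  ⇒ S*(4)=-
t_3: node(3,0) S=106.2297 payoff=14.8503 vs cont=16.5624 → 16.5624 [wait]  node(3,1) S=121.1384 payoff=0.0000 vs cont=7.2911 → 7.2911 [wait]  node(3,2) S=138.1396 payoff=0.0000 vs cont=2.0509 → 2.0509 [wait]  node(3,3) S=157.5267 payoff=0.0000 vs cont=0.2701 → 0.2701 [wait]  ⇒ S*(3)=-
t_2: node(2,0) S=113.4394 payoff=7.6406 vs cont=12.0388 → 12.0388 [wait]  node(2,1) S=129.3600 payoff=0.0000 vs cont=4.7353 → 4.7353 [wait]  node(2,2) S=147.5150 payoff=0.0000 vs cont=1.1825 → 1.1825 [wait]  ⇒ S*(2)=-
t_1: node(1,0) S=121.1384 payoff=0.0000 vs cont=8.4758 → 8.4758 [wait]  node(1,1) S=138.1396 payoff=0.0000 vs cont=3.0027 → 3.0027 [wait]  ⇒ S*(1)=-
t_0: node(0,0) S=129.3600 payoff=0.0000 vs cont=5.8060 → 5.8060 [wait]  ⇒ S*(0)=-

price = 5.8060
boundary = - - - - - 93.1558 99.4782 106.2297 113.4394
tree:
5.8060
8.4758 3.0027
12.0388 4.7353 1.1825
16.5624 7.2911 2.0509 0.2701
21.9596 10.9001 3.5011 0.5270 0.0000
27.9242 15.7056 5.8546 1.0283 0.0000 0.0000
33.8448 21.6018 9.5174 2.0066 0.0000 0.0000 0.0000
39.3891 27.9242 14.8503 3.9156 0.0000 0.0000 0.0000 0.0000
44.5810 33.8448 21.6018 7.6406 0.0000 0.0000 0.0000 0.0000 0.0000
49.4430 39.3891 27.9242 14.8503 0.0000 0.0000 0.0000 0.0000 0.0000 0.0000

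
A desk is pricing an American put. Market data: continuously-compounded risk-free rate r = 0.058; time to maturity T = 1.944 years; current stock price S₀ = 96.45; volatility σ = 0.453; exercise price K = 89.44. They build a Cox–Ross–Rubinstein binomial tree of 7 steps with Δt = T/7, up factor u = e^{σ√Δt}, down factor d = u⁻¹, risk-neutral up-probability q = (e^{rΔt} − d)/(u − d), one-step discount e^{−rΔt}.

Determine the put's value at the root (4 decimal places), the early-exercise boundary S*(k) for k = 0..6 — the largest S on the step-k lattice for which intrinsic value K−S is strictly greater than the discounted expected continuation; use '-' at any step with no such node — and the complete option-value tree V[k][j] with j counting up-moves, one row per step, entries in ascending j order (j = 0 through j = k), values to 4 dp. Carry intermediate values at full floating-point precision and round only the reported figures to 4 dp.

price = 16.1205
boundary = - - - 47.1272 37.1189 47.1272 59.8341
tree:
16.1205
22.9612 9.0901
31.7247 14.0338 3.9215
42.3128 21.0747 6.7100 0.9649
52.3211 30.5549 11.2883 1.8652 0.0000
60.2040 42.3128 18.5683 3.6055 0.0000 0.0000
66.4128 52.3211 29.6059 6.9697 0.0000 0.0000 0.0000
71.3030 60.2040 42.3128 13.4729 0.0000 0.0000 0.0000 0.0000

params: Δt=0.27771 u=1.26963 d=0.78763 q=0.47429 e^(-rΔt)=0.98402
t_7 payoffs: 71.3030 60.2040 42.3128 13.4729 0.0000 0.0000 0.0000 0.0000
t_6: node(6,0) S=23.0272 payoff=66.4128 vs cont=64.9837 → 66.4128 [stop]  node(6,1) S=37.1189 payoff=52.3211 vs cont=50.8920 → 52.3211 [stop]  node(6,2) S=59.8341 payoff=29.6059 vs cont=28.1768 → 29.6059 [stop]  node(6,3) S=96.4500 payoff=0.0000 vs cont=6.9697 → 6.9697 [wait]  node(6,4) S=155.4733 payoff=0.0000 vs cont=0.0000 → 0.0000 [wait]  node(6,5) S=250.6164 payoff=0.0000 vs cont=0.0000 → 0.0000 [wait]  node(6,6) S=403.9830 payoff=0.0000 vs cont=0.0000 → 0.0000 [wait]  ⇒ S*(6)=59.8341
t_5: node(5,0) S=29.2360 payoff=60.2040 vs cont=58.7749 → 60.2040 [stop]  node(5,1) S=47.1272 payoff=42.3128 vs cont=40.8837 → 42.3128 [stop]  node(5,2) S=75.9671 payoff=13.4729 vs cont=18.5683 → 18.5683 [wait]  node(5,3) S=122.4557 payoff=0.0000 vs cont=3.6055 → 3.6055 [wait]  node(5,4) S=197.3934 payoff=0.0000 vs cont=0.0000 → 0.0000 [wait]  node(5,5) S=318.1898 payoff=0.0000 vs cont=0.0000 → 0.0000 [wait]  ⇒ S*(5)=47.1272
t_4: node(4,0) S=37.1189 payoff=52.3211 vs cont=50.8920 → 52.3211 [stop]  node(4,1) S=59.8341 payoff=29.6059 vs cont=30.5549 → 30.5549 [wait]  node(4,2) S=96.4500 payoff=0.0000 vs cont=11.2883 → 11.2883 [wait]  node(4,3) S=155.4733 payoff=0.0000 vs cont=1.8652 → 1.8652 [wait]  node(4,4) S=250.6164 payoff=0.0000 vs cont=0.0000 → 0.0000 [wait]  ⇒ S*(4)=37.1189
t_3: node(3,0) S=47.1272 payoff=42.3128 vs cont=41.3266 → 42.3128 [stop]  node(3,1) S=75.9671 payoff=13.4729 vs cont=21.0747 → 21.0747 [wait]  node(3,2) S=122.4557 payoff=0.0000 vs cont=6.7100 → 6.7100 [wait]  node(3,3) S=197.3934 payoff=0.0000 vs cont=0.9649 → 0.9649 [wait]  ⇒ S*(3)=47.1272
t_2: node(2,0) S=59.8341 payoff=29.6059 vs cont=31.7247 → 31.7247 [wait]  node(2,1) S=96.4500 payoff=0.0000 vs cont=14.0338 → 14.0338 [wait]  node(2,2) S=155.4733 payoff=0.0000 vs cont=3.9215 → 3.9215 [wait]  ⇒ S*(2)=-
t_1: node(1,0) S=75.9671 payoff=13.4729 vs cont=22.9612 → 22.9612 [wait]  node(1,1) S=122.4557 payoff=0.0000 vs cont=9.0901 → 9.0901 [wait]  ⇒ S*(1)=-
t_0: node(0,0) S=96.4500 payoff=0.0000 vs cont=16.1205 → 16.1205 [wait]  ⇒ S*(0)=-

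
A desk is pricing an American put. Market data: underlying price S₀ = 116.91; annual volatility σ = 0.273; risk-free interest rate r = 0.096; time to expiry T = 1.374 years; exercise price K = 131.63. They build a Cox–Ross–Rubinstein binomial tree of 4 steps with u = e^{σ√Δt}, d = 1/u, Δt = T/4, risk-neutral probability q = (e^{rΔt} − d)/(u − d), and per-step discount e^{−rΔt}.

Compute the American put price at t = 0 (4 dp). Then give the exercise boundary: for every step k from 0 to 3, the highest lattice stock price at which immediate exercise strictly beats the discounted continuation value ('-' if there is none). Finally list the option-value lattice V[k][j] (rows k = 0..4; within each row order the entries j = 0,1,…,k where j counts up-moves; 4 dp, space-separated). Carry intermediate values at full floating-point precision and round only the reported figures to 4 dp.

price = 18.1537
boundary = - 99.6239 84.8937 99.6239
tree:
18.1537
32.0061 8.5411
46.7363 16.8774 2.6148
59.2885 32.0061 6.2040 0.0000
69.9848 46.7363 14.7200 0.0000 0.0000

Δt=0.34350  u=1.17351  d=0.85214  q=0.56441  discount=0.96756
step 4 (expiry): payoffs max(K−S,0) = 69.9848 46.7363 14.7200 0.0000 0.0000
step 3: (k=3,j=0): S=72.3415, (K−S)⁺=59.2885, hold=55.0187 ⇒ V=59.2885 exercise | (k=3,j=1): S=99.6239, (K−S)⁺=32.0061, hold=27.7362 ⇒ V=32.0061 exercise | (k=3,j=2): S=137.1955, (K−S)⁺=0.0000, hold=6.2040 ⇒ V=6.2040 continue | (k=3,j=3): S=188.9365, (K−S)⁺=0.0000, hold=0.0000 ⇒ V=0.0000 continue  boundary S*=99.6239
step 2: (k=2,j=0): S=84.8937, (K−S)⁺=46.7363, hold=42.4665 ⇒ V=46.7363 exercise | (k=2,j=1): S=116.9100, (K−S)⁺=14.7200, hold=16.8774 ⇒ V=16.8774 continue | (k=2,j=2): S=161.0007, (K−S)⁺=0.0000, hold=2.6148 ⇒ V=2.6148 continue  boundary S*=84.8937
step 1: (k=1,j=0): S=99.6239, (K−S)⁺=32.0061, hold=28.9144 ⇒ V=32.0061 exercise | (k=1,j=1): S=137.1955, (K−S)⁺=0.0000, hold=8.5411 ⇒ V=8.5411 continue  boundary S*=99.6239
step 0: (k=0,j=0): S=116.9100, (K−S)⁺=14.7200, hold=18.1537 ⇒ V=18.1537 continue  boundary S*=-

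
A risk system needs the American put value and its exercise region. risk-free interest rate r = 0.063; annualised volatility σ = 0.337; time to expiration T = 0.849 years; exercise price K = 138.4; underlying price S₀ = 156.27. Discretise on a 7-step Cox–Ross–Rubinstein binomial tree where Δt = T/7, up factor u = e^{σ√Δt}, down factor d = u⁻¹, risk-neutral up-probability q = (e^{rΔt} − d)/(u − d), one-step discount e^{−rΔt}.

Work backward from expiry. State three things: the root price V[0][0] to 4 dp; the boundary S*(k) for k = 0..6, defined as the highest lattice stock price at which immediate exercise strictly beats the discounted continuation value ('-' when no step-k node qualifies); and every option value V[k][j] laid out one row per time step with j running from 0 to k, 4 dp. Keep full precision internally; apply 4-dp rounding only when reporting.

price = 7.9471
boundary = - - - - 97.7223 109.8915 123.5761
tree:
7.9471
12.6454 3.4315
19.4986 6.0747 0.8751
28.8926 10.5248 1.7754 0.0000
40.6777 17.7021 3.6018 0.0000 0.0000
51.4993 28.5085 7.3070 0.0000 0.0000 0.0000
61.1226 40.6777 14.8239 0.0000 0.0000 0.0000 0.0000
69.6802 51.4993 28.5085 0.0000 0.0000 0.0000 0.0000 0.0000

Δt=0.12129, u=1.12453, d=0.88926, q=0.50330, disc=e^(-rΔt)=0.99239
k=7 terminal: V=max(K-S,0) → 69.6802 51.4993 28.5085 0.0000 0.0000 0.0000 0.0000 0.0000
k=6: j=0 S=77.2774 intr=61.1226 cont=60.0691 V=61.1226[EX]; j=1 S=97.7223 intr=40.6777 cont=39.6242 V=40.6777[EX]; j=2 S=123.5761 intr=14.8239 cont=14.0525 V=14.8239[EX]; j=3 S=156.2700 intr=0.0000 cont=0.0000 V=0.0000[hold]; j=4 S=197.6135 intr=0.0000 cont=0.0000 V=0.0000[hold]; j=5 S=249.8951 intr=0.0000 cont=0.0000 V=0.0000[hold]; j=6 S=316.0085 intr=0.0000 cont=0.0000 V=0.0000[hold]  S*(6)=123.5761
k=5: j=0 S=86.9007 intr=51.4993 cont=50.4459 V=51.4993[EX]; j=1 S=109.8915 intr=28.5085 cont=27.4550 V=28.5085[EX]; j=2 S=138.9649 intr=0.0000 cont=7.3070 V=7.3070[hold]; j=3 S=175.7301 intr=0.0000 cont=0.0000 V=0.0000[hold]; j=4 S=222.2221 intr=0.0000 cont=0.0000 V=0.0000[hold]; j=5 S=281.0142 intr=0.0000 cont=0.0000 V=0.0000[hold]  S*(5)=109.8915
k=4: j=0 S=97.7223 intr=40.6777 cont=39.6242 V=40.6777[EX]; j=1 S=123.5761 intr=14.8239 cont=17.7021 V=17.7021[hold]; j=2 S=156.2700 intr=0.0000 cont=3.6018 V=3.6018[hold]; j=3 S=197.6135 intr=0.0000 cont=0.0000 V=0.0000[hold]; j=4 S=249.8951 intr=0.0000 cont=0.0000 V=0.0000[hold]  S*(4)=97.7223
k=3: j=0 S=109.8915 intr=28.5085 cont=28.8926 V=28.8926[hold]; j=1 S=138.9649 intr=0.0000 cont=10.5248 V=10.5248[hold]; j=2 S=175.7301 intr=0.0000 cont=1.7754 V=1.7754[hold]; j=3 S=222.2221 intr=0.0000 cont=0.0000 V=0.0000[hold]  S*(3)=-
k=2: j=0 S=123.5761 intr=14.8239 cont=19.4986 V=19.4986[hold]; j=1 S=156.2700 intr=0.0000 cont=6.0747 V=6.0747[hold]; j=2 S=197.6135 intr=0.0000 cont=0.8751 V=0.8751[hold]  S*(2)=-
k=1: j=0 S=138.9649 intr=0.0000 cont=12.6454 V=12.6454[hold]; j=1 S=175.7301 intr=0.0000 cont=3.4315 V=3.4315[hold]  S*(1)=-
k=0: j=0 S=156.2700 intr=0.0000 cont=7.9471 V=7.9471[hold]  S*(0)=-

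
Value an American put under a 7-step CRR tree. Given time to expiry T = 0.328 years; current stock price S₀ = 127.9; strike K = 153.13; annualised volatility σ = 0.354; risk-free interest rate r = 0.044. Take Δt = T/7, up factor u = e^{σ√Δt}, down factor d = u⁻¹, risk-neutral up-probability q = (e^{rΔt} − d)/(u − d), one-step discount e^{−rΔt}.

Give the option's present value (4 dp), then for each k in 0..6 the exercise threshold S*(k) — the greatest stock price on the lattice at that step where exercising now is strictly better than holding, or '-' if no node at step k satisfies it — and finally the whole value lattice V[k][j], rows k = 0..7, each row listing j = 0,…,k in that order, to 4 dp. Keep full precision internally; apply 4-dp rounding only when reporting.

price = 27.1141
boundary = - - 109.7266 118.4653 109.7266 118.4653 127.9000
tree:
27.1141
34.9044 19.2575
43.4034 26.3552 12.0767
51.4976 34.6647 17.9642 6.1039
58.9946 43.4034 25.6217 10.2053 1.9335
65.9386 51.4976 34.6647 16.4774 3.8313 0.0000
72.3704 58.9946 43.4034 25.2300 7.5920 0.0000 0.0000
78.3277 65.9386 51.4976 34.6647 15.0439 0.0000 0.0000 0.0000

Δt=0.04686, u=1.07964, d=0.92623, q=0.49431, disc=e^(-rΔt)=0.99794
k=7 terminal: V=max(K-S,0) → 78.3277 65.9386 51.4976 34.6647 15.0439 0.0000 0.0000 0.0000
k=6: j=0 S=80.7596 intr=72.3704 cont=72.0550 V=72.3704[EX]; j=1 S=94.1354 intr=58.9946 cont=58.6792 V=58.9946[EX]; j=2 S=109.7266 intr=43.4034 cont=43.0881 V=43.4034[EX]; j=3 S=127.9000 intr=25.2300 cont=24.9146 V=25.2300[EX]; j=4 S=149.0834 intr=4.0466 cont=7.5920 V=7.5920[hold]; j=5 S=173.7753 intr=0.0000 cont=0.0000 V=0.0000[hold]; j=6 S=202.5569 intr=0.0000 cont=0.0000 V=0.0000[hold]  S*(6)=127.9000
k=5: j=0 S=87.1914 intr=65.9386 cont=65.6232 V=65.9386[EX]; j=1 S=101.6324 intr=51.4976 cont=51.1822 V=51.4976[EX]; j=2 S=118.4653 intr=34.6647 cont=34.3493 V=34.6647[EX]; j=3 S=138.0861 intr=15.0439 cont=16.4774 V=16.4774[hold]; j=4 S=160.9566 intr=0.0000 cont=3.8313 V=3.8313[hold]; j=5 S=187.6150 intr=0.0000 cont=0.0000 V=0.0000[hold]  S*(5)=118.4653
k=4: j=0 S=94.1354 intr=58.9946 cont=58.6792 V=58.9946[EX]; j=1 S=109.7266 intr=43.4034 cont=43.0881 V=43.4034[EX]; j=2 S=127.9000 intr=25.2300 cont=25.6217 V=25.6217[hold]; j=3 S=149.0834 intr=4.0466 cont=10.2053 V=10.2053[hold]; j=4 S=173.7753 intr=0.0000 cont=1.9335 V=1.9335[hold]  S*(4)=109.7266
k=3: j=0 S=101.6324 intr=51.4976 cont=51.1822 V=51.4976[EX]; j=1 S=118.4653 intr=34.6647 cont=34.5426 V=34.6647[EX]; j=2 S=138.0861 intr=15.0439 cont=17.9642 V=17.9642[hold]; j=3 S=160.9566 intr=0.0000 cont=6.1039 V=6.1039[hold]  S*(3)=118.4653
k=2: j=0 S=109.7266 intr=43.4034 cont=43.0881 V=43.4034[EX]; j=1 S=127.9000 intr=25.2300 cont=26.3552 V=26.3552[hold]; j=2 S=149.0834 intr=4.0466 cont=12.0767 V=12.0767[hold]  S*(2)=109.7266
k=1: j=0 S=118.4653 intr=34.6647 cont=34.9044 V=34.9044[hold]; j=1 S=138.0861 intr=15.0439 cont=19.2575 V=19.2575[hold]  S*(1)=-
k=0: j=0 S=127.9000 intr=25.2300 cont=27.1141 V=27.1141[hold]  S*(0)=-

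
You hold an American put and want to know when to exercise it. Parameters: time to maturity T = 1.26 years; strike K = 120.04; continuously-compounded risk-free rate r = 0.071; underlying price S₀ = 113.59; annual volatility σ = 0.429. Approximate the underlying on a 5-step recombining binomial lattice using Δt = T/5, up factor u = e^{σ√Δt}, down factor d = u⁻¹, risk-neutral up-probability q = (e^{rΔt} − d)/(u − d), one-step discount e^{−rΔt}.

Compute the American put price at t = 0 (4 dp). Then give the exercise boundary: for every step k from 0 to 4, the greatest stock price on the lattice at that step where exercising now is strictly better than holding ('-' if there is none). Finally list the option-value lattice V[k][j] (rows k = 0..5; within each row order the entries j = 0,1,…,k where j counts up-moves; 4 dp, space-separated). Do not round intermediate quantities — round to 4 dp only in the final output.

params: Δt=0.25200 u=1.24030 d=0.80625 q=0.48796 e^(-rΔt)=0.98227
t_5 payoffs: 81.3410 60.5072 28.4576 0.0000 0.0000 0.0000
t_4: node(4,0) S=47.9985 payoff=72.0415 vs cont=69.9128 → 72.0415 [stop]  node(4,1) S=73.8387 payoff=46.2013 vs cont=44.0727 → 46.2013 [stop]  node(4,2) S=113.5900 payoff=6.4500 vs cont=14.3130 → 14.3130 [wait]  node(4,3) S=174.7416 payoff=0.0000 vs cont=0.0000 → 0.0000 [wait]  node(4,4) S=268.8143 payoff=0.0000 vs cont=0.0000 → 0.0000 [wait]  ⇒ S*(4)=73.8387
t_3: node(3,0) S=59.5328 payoff=60.5072 vs cont=58.3786 → 60.5072 [stop]  node(3,1) S=91.5824 payoff=28.4576 vs cont=30.0977 → 30.0977 [wait]  node(3,2) S=140.8861 payoff=0.0000 vs cont=7.1989 → 7.1989 [wait]  node(3,3) S=216.7326 payoff=0.0000 vs cont=0.0000 → 0.0000 [wait]  ⇒ S*(3)=59.5328
t_2: node(2,0) S=73.8387 payoff=46.2013 vs cont=44.8588 → 46.2013 [stop]  node(2,1) S=113.5900 payoff=6.4500 vs cont=18.5884 → 18.5884 [wait]  node(2,2) S=174.7416 payoff=0.0000 vs cont=3.6207 → 3.6207 [wait]  ⇒ S*(2)=73.8387
t_1: node(1,0) S=91.5824 payoff=28.4576 vs cont=32.1470 → 32.1470 [wait]  node(1,1) S=140.8861 payoff=0.0000 vs cont=11.0847 → 11.0847 [wait]  ⇒ S*(1)=-
t_0: node(0,0) S=113.5900 payoff=6.4500 vs cont=21.4816 → 21.4816 [wait]  ⇒ S*(0)=-

price = 21.4816
boundary = - - 73.8387 59.5328 73.8387
tree:
21.4816
32.1470 11.0847
46.2013 18.5884 3.6207
60.5072 30.0977 7.1989 0.0000
72.0415 46.2013 14.3130 0.0000 0.0000
81.3410 60.5072 28.4576 0.0000 0.0000 0.0000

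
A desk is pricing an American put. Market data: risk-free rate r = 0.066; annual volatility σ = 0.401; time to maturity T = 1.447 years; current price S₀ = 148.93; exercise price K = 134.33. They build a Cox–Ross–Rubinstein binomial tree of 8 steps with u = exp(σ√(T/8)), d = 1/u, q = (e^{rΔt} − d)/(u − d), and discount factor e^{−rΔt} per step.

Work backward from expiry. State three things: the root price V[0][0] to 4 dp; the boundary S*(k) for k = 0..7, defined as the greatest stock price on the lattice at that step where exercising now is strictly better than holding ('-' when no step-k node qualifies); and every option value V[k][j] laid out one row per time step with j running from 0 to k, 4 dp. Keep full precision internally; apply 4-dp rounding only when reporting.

price = 15.7948
boundary = - - - 89.2863 75.2868 89.2863 75.2868 89.2863
tree:
15.7948
23.1316 8.6198
32.8583 13.6729 3.6231
45.0437 21.1034 6.3497 0.9019
59.0432 31.4886 10.9167 1.7986 0.0000
70.8477 45.0437 18.2887 3.5866 0.0000 0.0000
80.8012 59.0432 29.5291 7.1522 0.0000 0.0000 0.0000
89.1942 70.8477 45.0437 14.2624 0.0000 0.0000 0.0000 0.0000
96.2712 80.8012 59.0432 28.4411 0.0000 0.0000 0.0000 0.0000 0.0000

params: Δt=0.18088 u=1.18595 d=0.84321 q=0.49251 e^(-rΔt)=0.98813
t_8 payoffs: 96.2712 80.8012 59.0432 28.4411 0.0000 0.0000 0.0000 0.0000 0.0000
t_7: node(7,0) S=45.1358 payoff=89.1942 vs cont=87.6001 → 89.1942 [stop]  node(7,1) S=63.4823 payoff=70.8477 vs cont=69.2536 → 70.8477 [stop]  node(7,2) S=89.2863 payoff=45.0437 vs cont=43.4497 → 45.0437 [stop]  node(7,3) S=125.5788 payoff=8.7512 vs cont=14.2624 → 14.2624 [wait]  node(7,4) S=176.6233 payoff=0.0000 vs cont=0.0000 → 0.0000 [wait]  node(7,5) S=248.4161 payoff=0.0000 vs cont=0.0000 → 0.0000 [wait]  node(7,6) S=349.3907 payoff=0.0000 vs cont=0.0000 → 0.0000 [wait]  node(7,7) S=491.4090 payoff=0.0000 vs cont=0.0000 → 0.0000 [wait]  ⇒ S*(7)=89.2863
t_6: node(6,0) S=53.5288 payoff=80.8012 vs cont=79.2072 → 80.8012 [stop]  node(6,1) S=75.2868 payoff=59.0432 vs cont=57.4491 → 59.0432 [stop]  node(6,2) S=105.8889 payoff=28.4411 vs cont=29.5291 → 29.5291 [wait]  node(6,3) S=148.9300 payoff=0.0000 vs cont=7.1522 → 7.1522 [wait]  node(6,4) S=209.4662 payoff=0.0000 vs cont=0.0000 → 0.0000 [wait]  node(6,5) S=294.6087 payoff=0.0000 vs cont=0.0000 → 0.0000 [wait]  node(6,6) S=414.3594 payoff=0.0000 vs cont=0.0000 → 0.0000 [wait]  ⇒ S*(6)=75.2868
t_5: node(5,0) S=63.4823 payoff=70.8477 vs cont=69.2536 → 70.8477 [stop]  node(5,1) S=89.2863 payoff=45.0437 vs cont=43.9792 → 45.0437 [stop]  node(5,2) S=125.5788 payoff=8.7512 vs cont=18.2887 → 18.2887 [wait]  node(5,3) S=176.6233 payoff=0.0000 vs cont=3.5866 → 3.5866 [wait]  node(5,4) S=248.4161 payoff=0.0000 vs cont=0.0000 → 0.0000 [wait]  node(5,5) S=349.3907 payoff=0.0000 vs cont=0.0000 → 0.0000 [wait]  ⇒ S*(5)=89.2863
t_4: node(4,0) S=75.2868 payoff=59.0432 vs cont=57.4491 → 59.0432 [stop]  node(4,1) S=105.8889 payoff=28.4411 vs cont=31.4886 → 31.4886 [wait]  node(4,2) S=148.9300 payoff=0.0000 vs cont=10.9167 → 10.9167 [wait]  node(4,3) S=209.4662 payoff=0.0000 vs cont=1.7986 → 1.7986 [wait]  node(4,4) S=294.6087 payoff=0.0000 vs cont=0.0000 → 0.0000 [wait]  ⇒ S*(4)=75.2868
t_3: node(3,0) S=89.2863 payoff=45.0437 vs cont=44.9328 → 45.0437 [stop]  node(3,1) S=125.5788 payoff=8.7512 vs cont=21.1034 → 21.1034 [wait]  node(3,2) S=176.6233 payoff=0.0000 vs cont=6.3497 → 6.3497 [wait]  node(3,3) S=248.4161 payoff=0.0000 vs cont=0.9019 → 0.9019 [wait]  ⇒ S*(3)=89.2863
t_2: node(2,0) S=105.8889 payoff=28.4411 vs cont=32.8583 → 32.8583 [wait]  node(2,1) S=148.9300 payoff=0.0000 vs cont=13.6729 → 13.6729 [wait]  node(2,2) S=209.4662 payoff=0.0000 vs cont=3.6231 → 3.6231 [wait]  ⇒ S*(2)=-
t_1: node(1,0) S=125.5788 payoff=8.7512 vs cont=23.1316 → 23.1316 [wait]  node(1,1) S=176.6233 payoff=0.0000 vs cont=8.6198 → 8.6198 [wait]  ⇒ S*(1)=-
t_0: node(0,0) S=148.9300 payoff=0.0000 vs cont=15.7948 → 15.7948 [wait]  ⇒ S*(0)=-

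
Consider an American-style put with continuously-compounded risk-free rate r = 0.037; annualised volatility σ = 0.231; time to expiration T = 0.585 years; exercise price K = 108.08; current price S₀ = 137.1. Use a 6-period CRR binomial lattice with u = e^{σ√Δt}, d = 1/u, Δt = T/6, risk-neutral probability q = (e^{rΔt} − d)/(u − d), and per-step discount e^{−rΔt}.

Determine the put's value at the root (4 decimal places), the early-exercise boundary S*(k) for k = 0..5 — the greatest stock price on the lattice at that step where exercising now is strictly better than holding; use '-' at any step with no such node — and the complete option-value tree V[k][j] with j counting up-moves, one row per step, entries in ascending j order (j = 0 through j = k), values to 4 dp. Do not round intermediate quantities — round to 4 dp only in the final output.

price = 0.7431
boundary = - - - - - 95.5894
tree:
0.7431
1.3556 0.1528
2.4399 0.3110 0.0000
4.3160 0.6331 0.0000 0.0000
7.4610 1.2888 0.0000 0.0000 0.0000
12.4906 2.6236 0.0000 0.0000 0.0000 0.0000
19.1426 5.3410 0.0000 0.0000 0.0000 0.0000 0.0000

Δt=0.09750, u=1.07479, d=0.93041, q=0.50701, disc=e^(-rΔt)=0.99640
k=6 terminal: V=max(K-S,0) → 19.1426 5.3410 0.0000 0.0000 0.0000 0.0000 0.0000
k=5: j=0 S=95.5894 intr=12.4906 cont=12.1014 V=12.4906[EX]; j=1 S=110.4233 intr=0.0000 cont=2.6236 V=2.6236[hold]; j=2 S=127.5592 intr=0.0000 cont=0.0000 V=0.0000[hold]; j=3 S=147.3544 intr=0.0000 cont=0.0000 V=0.0000[hold]; j=4 S=170.2214 intr=0.0000 cont=0.0000 V=0.0000[hold]; j=5 S=196.6370 intr=0.0000 cont=0.0000 V=0.0000[hold]  S*(5)=95.5894
k=4: j=0 S=102.7390 intr=5.3410 cont=7.4610 V=7.4610[hold]; j=1 S=118.6824 intr=0.0000 cont=1.2888 V=1.2888[hold]; j=2 S=137.1000 intr=0.0000 cont=0.0000 V=0.0000[hold]; j=3 S=158.3757 intr=0.0000 cont=0.0000 V=0.0000[hold]; j=4 S=182.9530 intr=0.0000 cont=0.0000 V=0.0000[hold]  S*(4)=-
k=3: j=0 S=110.4233 intr=0.0000 cont=4.3160 V=4.3160[hold]; j=1 S=127.5592 intr=0.0000 cont=0.6331 V=0.6331[hold]; j=2 S=147.3544 intr=0.0000 cont=0.0000 V=0.0000[hold]; j=3 S=170.2214 intr=0.0000 cont=0.0000 V=0.0000[hold]  S*(3)=-
k=2: j=0 S=118.6824 intr=0.0000 cont=2.4399 V=2.4399[hold]; j=1 S=137.1000 intr=0.0000 cont=0.3110 V=0.3110[hold]; j=2 S=158.3757 intr=0.0000 cont=0.0000 V=0.0000[hold]  S*(2)=-
k=1: j=0 S=127.5592 intr=0.0000 cont=1.3556 V=1.3556[hold]; j=1 S=147.3544 intr=0.0000 cont=0.1528 V=0.1528[hold]  S*(1)=-
k=0: j=0 S=137.1000 intr=0.0000 cont=0.7431 V=0.7431[hold]  S*(0)=-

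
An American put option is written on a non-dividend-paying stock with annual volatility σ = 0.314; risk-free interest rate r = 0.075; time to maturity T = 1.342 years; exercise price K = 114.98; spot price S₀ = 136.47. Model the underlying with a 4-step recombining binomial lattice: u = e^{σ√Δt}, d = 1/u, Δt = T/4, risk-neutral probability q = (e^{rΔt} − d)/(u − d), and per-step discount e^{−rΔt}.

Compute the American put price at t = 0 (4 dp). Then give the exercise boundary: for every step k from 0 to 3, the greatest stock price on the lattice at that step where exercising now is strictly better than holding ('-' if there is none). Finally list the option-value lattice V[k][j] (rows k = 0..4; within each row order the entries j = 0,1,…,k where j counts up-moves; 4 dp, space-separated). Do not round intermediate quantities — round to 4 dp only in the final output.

Δt=0.33550, u=1.19947, d=0.83370, q=0.52432, disc=e^(-rΔt)=0.97515
k=4 terminal: V=max(K-S,0) → 49.0496 20.1247 0.0000 0.0000 0.0000
k=3: j=0 S=79.0813 intr=35.8987 cont=33.0416 V=35.8987[EX]; j=1 S=113.7757 intr=1.2043 cont=9.3350 V=9.3350[hold]; j=2 S=163.6911 intr=0.0000 cont=0.0000 V=0.0000[hold]; j=3 S=235.5053 intr=0.0000 cont=0.0000 V=0.0000[hold]  S*(3)=79.0813
k=2: j=0 S=94.8553 intr=20.1247 cont=21.4248 V=21.4248[hold]; j=1 S=136.4700 intr=0.0000 cont=4.3301 V=4.3301[hold]; j=2 S=196.3418 intr=0.0000 cont=0.0000 V=0.0000[hold]  S*(2)=-
k=1: j=0 S=113.7757 intr=1.2043 cont=12.1520 V=12.1520[hold]; j=1 S=163.6911 intr=0.0000 cont=2.0085 V=2.0085[hold]  S*(1)=-
k=0: j=0 S=136.4700 intr=0.0000 cont=6.6637 V=6.6637[hold]  S*(0)=-

price = 6.6637
boundary = - - - 79.0813
tree:
6.6637
12.1520 2.0085
21.4248 4.3301 0.0000
35.8987 9.3350 0.0000 0.0000
49.0496 20.1247 0.0000 0.0000 0.0000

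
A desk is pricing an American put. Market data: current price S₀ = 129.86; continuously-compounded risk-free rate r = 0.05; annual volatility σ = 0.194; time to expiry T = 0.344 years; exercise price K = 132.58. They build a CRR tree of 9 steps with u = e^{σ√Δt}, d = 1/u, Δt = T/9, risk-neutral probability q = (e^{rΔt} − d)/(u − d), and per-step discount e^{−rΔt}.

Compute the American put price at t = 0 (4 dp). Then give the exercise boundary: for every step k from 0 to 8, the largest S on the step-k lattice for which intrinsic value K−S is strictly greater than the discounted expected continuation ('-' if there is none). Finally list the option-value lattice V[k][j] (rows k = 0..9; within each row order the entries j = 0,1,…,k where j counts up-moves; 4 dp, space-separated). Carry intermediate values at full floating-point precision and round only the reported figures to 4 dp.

price = 6.4551
boundary = - - - 115.8937 111.5804 115.8937 120.3737 115.8937 120.3737
tree:
6.4551
9.1476 3.9509
12.5662 5.9714 2.0684
16.6863 8.7440 3.3902 0.8348
20.9996 12.3391 5.4006 1.5150 0.1993
25.1524 16.6863 8.3028 2.6954 0.4122 0.0000
29.1506 20.9996 12.2063 4.6683 0.8529 0.0000 0.0000
33.0000 25.1524 16.6863 7.7791 1.7646 0.0000 0.0000 0.0000
36.7062 29.1506 20.9996 12.2063 3.6507 0.0000 0.0000 0.0000 0.0000
40.2744 33.0000 25.1524 16.6863 7.5531 0.0000 0.0000 0.0000 0.0000 0.0000

Δt=0.03822  u=1.03866  d=0.96278  q=0.51573  discount=0.99809
step 9 (expiry): payoffs max(K−S,0) = 40.2744 33.0000 25.1524 16.6863 7.5531 0.0000 0.0000 0.0000 0.0000 0.0000
step 8: (k=8,j=0): S=95.8738, (K−S)⁺=36.7062, hold=36.4530 ⇒ V=36.7062 exercise | (k=8,j=1): S=103.4294, (K−S)⁺=29.1506, hold=28.8975 ⇒ V=29.1506 exercise | (k=8,j=2): S=111.5804, (K−S)⁺=20.9996, hold=20.7465 ⇒ V=20.9996 exercise | (k=8,j=3): S=120.3737, (K−S)⁺=12.2063, hold=11.9532 ⇒ V=12.2063 exercise | (k=8,j=4): S=129.8600, (K−S)⁺=2.7200, hold=3.6507 ⇒ V=3.6507 continue | (k=8,j=5): S=140.0939, (K−S)⁺=0.0000, hold=0.0000 ⇒ V=0.0000 continue | (k=8,j=6): S=151.1343, (K−S)⁺=0.0000, hold=0.0000 ⇒ V=0.0000 continue | (k=8,j=7): S=163.0448, (K−S)⁺=0.0000, hold=0.0000 ⇒ V=0.0000 continue | (k=8,j=8): S=175.8939, (K−S)⁺=0.0000, hold=0.0000 ⇒ V=0.0000 continue  boundary S*=120.3737
step 7: (k=7,j=0): S=99.5800, (K−S)⁺=33.0000, hold=32.7469 ⇒ V=33.0000 exercise | (k=7,j=1): S=107.4276, (K−S)⁺=25.1524, hold=24.8993 ⇒ V=25.1524 exercise | (k=7,j=2): S=115.8937, (K−S)⁺=16.6863, hold=16.4332 ⇒ V=16.6863 exercise | (k=7,j=3): S=125.0269, (K−S)⁺=7.5531, hold=7.7791 ⇒ V=7.7791 continue | (k=7,j=4): S=134.8799, (K−S)⁺=0.0000, hold=1.7646 ⇒ V=1.7646 continue | (k=7,j=5): S=145.5094, (K−S)⁺=0.0000, hold=0.0000 ⇒ V=0.0000 continue | (k=7,j=6): S=156.9766, (K−S)⁺=0.0000, hold=0.0000 ⇒ V=0.0000 continue | (k=7,j=7): S=169.3475, (K−S)⁺=0.0000, hold=0.0000 ⇒ V=0.0000 continue  boundary S*=115.8937
step 6: (k=6,j=0): S=103.4294, (K−S)⁺=29.1506, hold=28.8975 ⇒ V=29.1506 exercise | (k=6,j=1): S=111.5804, (K−S)⁺=20.9996, hold=20.7465 ⇒ V=20.9996 exercise | (k=6,j=2): S=120.3737, (K−S)⁺=12.2063, hold=12.0695 ⇒ V=12.2063 exercise | (k=6,j=3): S=129.8600, (K−S)⁺=2.7200, hold=4.6683 ⇒ V=4.6683 continue | (k=6,j=4): S=140.0939, (K−S)⁺=0.0000, hold=0.8529 ⇒ V=0.8529 continue | (k=6,j=5): S=151.1343, (K−S)⁺=0.0000, hold=0.0000 ⇒ V=0.0000 continue | (k=6,j=6): S=163.0448, (K−S)⁺=0.0000, hold=0.0000 ⇒ V=0.0000 continue  boundary S*=120.3737
step 5: (k=5,j=0): S=107.4276, (K−S)⁺=25.1524, hold=24.8993 ⇒ V=25.1524 exercise | (k=5,j=1): S=115.8937, (K−S)⁺=16.6863, hold=16.4332 ⇒ V=16.6863 exercise | (k=5,j=2): S=125.0269, (K−S)⁺=7.5531, hold=8.3028 ⇒ V=8.3028 continue | (k=5,j=3): S=134.8799, (K−S)⁺=0.0000, hold=2.6954 ⇒ V=2.6954 continue | (k=5,j=4): S=145.5094, (K−S)⁺=0.0000, hold=0.4122 ⇒ V=0.4122 continue | (k=5,j=5): S=156.9766, (K−S)⁺=0.0000, hold=0.0000 ⇒ V=0.0000 continue  boundary S*=115.8937
step 4: (k=4,j=0): S=111.5804, (K−S)⁺=20.9996, hold=20.7465 ⇒ V=20.9996 exercise | (k=4,j=1): S=120.3737, (K−S)⁺=12.2063, hold=12.3391 ⇒ V=12.3391 continue | (k=4,j=2): S=129.8600, (K−S)⁺=2.7200, hold=5.4006 ⇒ V=5.4006 continue | (k=4,j=3): S=140.0939, (K−S)⁺=0.0000, hold=1.5150 ⇒ V=1.5150 continue | (k=4,j=4): S=151.1343, (K−S)⁺=0.0000, hold=0.1993 ⇒ V=0.1993 continue  boundary S*=111.5804
step 3: (k=3,j=0): S=115.8937, (K−S)⁺=16.6863, hold=16.5016 ⇒ V=16.6863 exercise | (k=3,j=1): S=125.0269, (K−S)⁺=7.5531, hold=8.7440 ⇒ V=8.7440 continue | (k=3,j=2): S=134.8799, (K−S)⁺=0.0000, hold=3.3902 ⇒ V=3.3902 continue | (k=3,j=3): S=145.5094, (K−S)⁺=0.0000, hold=0.8348 ⇒ V=0.8348 continue  boundary S*=115.8937
step 2: (k=2,j=0): S=120.3737, (K−S)⁺=12.2063, hold=12.5662 ⇒ V=12.5662 continue | (k=2,j=1): S=129.8600, (K−S)⁺=2.7200, hold=5.9714 ⇒ V=5.9714 continue | (k=2,j=2): S=140.0939, (K−S)⁺=0.0000, hold=2.0684 ⇒ V=2.0684 continue  boundary S*=-
step 1: (k=1,j=0): S=125.0269, (K−S)⁺=7.5531, hold=9.1476 ⇒ V=9.1476 continue | (k=1,j=1): S=134.8799, (K−S)⁺=0.0000, hold=3.9509 ⇒ V=3.9509 continue  boundary S*=-
step 0: (k=0,j=0): S=129.8600, (K−S)⁺=2.7200, hold=6.4551 ⇒ V=6.4551 continue  boundary S*=-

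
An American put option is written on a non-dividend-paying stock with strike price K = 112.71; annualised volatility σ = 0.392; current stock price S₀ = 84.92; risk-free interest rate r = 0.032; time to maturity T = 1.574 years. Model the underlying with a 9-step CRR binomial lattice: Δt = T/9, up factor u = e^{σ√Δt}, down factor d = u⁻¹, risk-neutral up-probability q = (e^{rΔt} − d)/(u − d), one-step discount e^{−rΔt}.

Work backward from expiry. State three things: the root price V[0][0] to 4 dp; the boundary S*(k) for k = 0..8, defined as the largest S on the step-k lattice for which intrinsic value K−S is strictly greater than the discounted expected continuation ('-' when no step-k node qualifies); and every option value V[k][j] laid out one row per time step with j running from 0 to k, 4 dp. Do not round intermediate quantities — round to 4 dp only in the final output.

price = 33.5265
boundary = - - 61.1814 51.9307 61.1814 51.9307 61.1814 72.0800 84.9200
tree:
33.5265
42.1517 24.4323
51.5286 32.3322 16.0289
60.7793 41.4998 22.6273 8.9584
68.6313 51.5286 30.9553 13.7317 3.8125
75.2961 60.7793 40.8101 20.4782 6.4711 0.9325
80.9531 68.6313 51.5286 29.4987 10.7953 1.7900 0.0000
85.7548 75.2961 60.7793 40.6300 17.5999 3.4362 0.0000 0.0000
89.8305 80.9531 68.6313 51.5286 27.7900 6.5964 0.0000 0.0000 0.0000
93.2899 85.7548 75.2961 60.7793 40.6300 12.6627 0.0000 0.0000 0.0000 0.0000

params: Δt=0.17489 u=1.17814 d=0.84880 q=0.47615 e^(-rΔt)=0.99442
t_9 payoffs: 93.2899 85.7548 75.2961 60.7793 40.6300 12.6627 0.0000 0.0000 0.0000 0.0000
t_8: node(8,0) S=22.8795 payoff=89.8305 vs cont=89.2014 → 89.8305 [stop]  node(8,1) S=31.7569 payoff=80.9531 vs cont=80.3241 → 80.9531 [stop]  node(8,2) S=44.0787 payoff=68.6313 vs cont=68.0023 → 68.6313 [stop]  node(8,3) S=61.1814 payoff=51.5286 vs cont=50.8996 → 51.5286 [stop]  node(8,4) S=84.9200 payoff=27.7900 vs cont=27.1610 → 27.7900 [stop]  node(8,5) S=117.8693 payoff=0.0000 vs cont=6.5964 → 6.5964 [wait]  node(8,6) S=163.6030 payoff=0.0000 vs cont=0.0000 → 0.0000 [wait]  node(8,7) S=227.0816 payoff=0.0000 vs cont=0.0000 → 0.0000 [wait]  node(8,8) S=315.1901 payoff=0.0000 vs cont=0.0000 → 0.0000 [wait]  ⇒ S*(8)=84.9200
t_7: node(7,0) S=26.9552 payoff=85.7548 vs cont=85.1258 → 85.7548 [stop]  node(7,1) S=37.4139 payoff=75.2961 vs cont=74.6671 → 75.2961 [stop]  node(7,2) S=51.9307 payoff=60.7793 vs cont=60.1503 → 60.7793 [stop]  node(7,3) S=72.0800 payoff=40.6300 vs cont=40.0010 → 40.6300 [stop]  node(7,4) S=100.0473 payoff=12.6627 vs cont=17.5999 → 17.5999 [wait]  node(7,5) S=138.8660 payoff=0.0000 vs cont=3.4362 → 3.4362 [wait]  node(7,6) S=192.7466 payoff=0.0000 vs cont=0.0000 → 0.0000 [wait]  node(7,7) S=267.5329 payoff=0.0000 vs cont=0.0000 → 0.0000 [wait]  ⇒ S*(7)=72.0800
t_6: node(6,0) S=31.7569 payoff=80.9531 vs cont=80.3241 → 80.9531 [stop]  node(6,1) S=44.0787 payoff=68.6313 vs cont=68.0023 → 68.6313 [stop]  node(6,2) S=61.1814 payoff=51.5286 vs cont=50.8996 → 51.5286 [stop]  node(6,3) S=84.9200 payoff=27.7900 vs cont=29.4987 → 29.4987 [wait]  node(6,4) S=117.8693 payoff=0.0000 vs cont=10.7953 → 10.7953 [wait]  node(6,5) S=163.6030 payoff=0.0000 vs cont=1.7900 → 1.7900 [wait]  node(6,6) S=227.0816 payoff=0.0000 vs cont=0.0000 → 0.0000 [wait]  ⇒ S*(6)=61.1814
t_5: node(5,0) S=37.4139 payoff=75.2961 vs cont=74.6671 → 75.2961 [stop]  node(5,1) S=51.9307 payoff=60.7793 vs cont=60.1503 → 60.7793 [stop]  node(5,2) S=72.0800 payoff=40.6300 vs cont=40.8101 → 40.8101 [wait]  node(5,3) S=100.0473 payoff=12.6627 vs cont=20.4782 → 20.4782 [wait]  node(5,4) S=138.8660 payoff=0.0000 vs cont=6.4711 → 6.4711 [wait]  node(5,5) S=192.7466 payoff=0.0000 vs cont=0.9325 → 0.9325 [wait]  ⇒ S*(5)=51.9307
t_4: node(4,0) S=44.0787 payoff=68.6313 vs cont=68.0023 → 68.6313 [stop]  node(4,1) S=61.1814 payoff=51.5286 vs cont=50.9848 → 51.5286 [stop]  node(4,2) S=84.9200 payoff=27.7900 vs cont=30.9553 → 30.9553 [wait]  node(4,3) S=117.8693 payoff=0.0000 vs cont=13.7317 → 13.7317 [wait]  node(4,4) S=163.6030 payoff=0.0000 vs cont=3.8125 → 3.8125 [wait]  ⇒ S*(4)=61.1814
t_3: node(3,0) S=51.9307 payoff=60.7793 vs cont=60.1503 → 60.7793 [stop]  node(3,1) S=72.0800 payoff=40.6300 vs cont=41.4998 → 41.4998 [wait]  node(3,2) S=100.0473 payoff=12.6627 vs cont=22.6273 → 22.6273 [wait]  node(3,3) S=138.8660 payoff=0.0000 vs cont=8.9584 → 8.9584 [wait]  ⇒ S*(3)=51.9307
t_2: node(2,0) S=61.1814 payoff=51.5286 vs cont=51.3114 → 51.5286 [stop]  node(2,1) S=84.9200 payoff=27.7900 vs cont=32.3322 → 32.3322 [wait]  node(2,2) S=117.8693 payoff=0.0000 vs cont=16.0289 → 16.0289 [wait]  ⇒ S*(2)=61.1814
t_1: node(1,0) S=72.0800 payoff=40.6300 vs cont=42.1517 → 42.1517 [wait]  node(1,1) S=100.0473 payoff=12.6627 vs cont=24.4323 → 24.4323 [wait]  ⇒ S*(1)=-
t_0: node(0,0) S=84.9200 payoff=27.7900 vs cont=33.5265 → 33.5265 [wait]  ⇒ S*(0)=-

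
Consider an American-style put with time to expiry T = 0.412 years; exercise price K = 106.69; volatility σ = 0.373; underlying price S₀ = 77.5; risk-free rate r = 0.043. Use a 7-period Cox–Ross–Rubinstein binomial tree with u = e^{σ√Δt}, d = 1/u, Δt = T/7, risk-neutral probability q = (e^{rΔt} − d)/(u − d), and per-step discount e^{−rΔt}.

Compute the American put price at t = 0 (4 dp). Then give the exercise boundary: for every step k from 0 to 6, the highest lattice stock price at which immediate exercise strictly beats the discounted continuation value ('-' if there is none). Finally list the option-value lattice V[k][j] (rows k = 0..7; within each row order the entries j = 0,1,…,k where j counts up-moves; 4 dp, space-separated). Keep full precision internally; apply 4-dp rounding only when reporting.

price = 29.3606
boundary = - 70.7949 77.5000 70.7949 77.5000 84.8402 92.8756
tree:
29.3606
35.8951 22.7480
42.0202 29.1900 16.1972
47.6153 35.8951 22.2259 10.0404
52.7263 42.0202 29.1900 15.1320 4.8218
57.3951 47.6153 35.8951 21.8498 8.2563 1.2916
61.6600 52.7263 42.0202 29.1900 13.8144 2.5458 0.0000
65.5559 57.3951 47.6153 35.8951 21.8498 5.0179 0.0000 0.0000

Δt=0.05886  u=1.09471  d=0.91348  q=0.49138  discount=0.99747
step 7 (expiry): payoffs max(K−S,0) = 65.5559 57.3951 47.6153 35.8951 21.8498 5.0179 0.0000 0.0000
step 6: (k=6,j=0): S=45.0300, (K−S)⁺=61.6600, hold=61.3904 ⇒ V=61.6600 exercise | (k=6,j=1): S=53.9637, (K−S)⁺=52.7263, hold=52.4566 ⇒ V=52.7263 exercise | (k=6,j=2): S=64.6698, (K−S)⁺=42.0202, hold=41.7505 ⇒ V=42.0202 exercise | (k=6,j=3): S=77.5000, (K−S)⁺=29.1900, hold=28.9203 ⇒ V=29.1900 exercise | (k=6,j=4): S=92.8756, (K−S)⁺=13.8144, hold=13.5447 ⇒ V=13.8144 exercise | (k=6,j=5): S=111.3017, (K−S)⁺=0.0000, hold=2.5458 ⇒ V=2.5458 continue | (k=6,j=6): S=133.3834, (K−S)⁺=0.0000, hold=0.0000 ⇒ V=0.0000 continue  boundary S*=92.8756
step 5: (k=5,j=0): S=49.2949, (K−S)⁺=57.3951, hold=57.1255 ⇒ V=57.3951 exercise | (k=5,j=1): S=59.0747, (K−S)⁺=47.6153, hold=47.3456 ⇒ V=47.6153 exercise | (k=5,j=2): S=70.7949, (K−S)⁺=35.8951, hold=35.6255 ⇒ V=35.8951 exercise | (k=5,j=3): S=84.8402, (K−S)⁺=21.8498, hold=21.5801 ⇒ V=21.8498 exercise | (k=5,j=4): S=101.6721, (K−S)⁺=5.0179, hold=8.2563 ⇒ V=8.2563 continue | (k=5,j=5): S=121.8433, (K−S)⁺=0.0000, hold=1.2916 ⇒ V=1.2916 continue  boundary S*=84.8402
step 4: (k=4,j=0): S=53.9637, (K−S)⁺=52.7263, hold=52.4566 ⇒ V=52.7263 exercise | (k=4,j=1): S=64.6698, (K−S)⁺=42.0202, hold=41.7505 ⇒ V=42.0202 exercise | (k=4,j=2): S=77.5000, (K−S)⁺=29.1900, hold=28.9203 ⇒ V=29.1900 exercise | (k=4,j=3): S=92.8756, (K−S)⁺=13.8144, hold=15.1320 ⇒ V=15.1320 continue | (k=4,j=4): S=111.3017, (K−S)⁺=0.0000, hold=4.8218 ⇒ V=4.8218 continue  boundary S*=77.5000
step 3: (k=3,j=0): S=59.0747, (K−S)⁺=47.6153, hold=47.3456 ⇒ V=47.6153 exercise | (k=3,j=1): S=70.7949, (K−S)⁺=35.8951, hold=35.6255 ⇒ V=35.8951 exercise | (k=3,j=2): S=84.8402, (K−S)⁺=21.8498, hold=22.2259 ⇒ V=22.2259 continue | (k=3,j=3): S=101.6721, (K−S)⁺=5.0179, hold=10.0404 ⇒ V=10.0404 continue  boundary S*=70.7949
step 2: (k=2,j=0): S=64.6698, (K−S)⁺=42.0202, hold=41.7505 ⇒ V=42.0202 exercise | (k=2,j=1): S=77.5000, (K−S)⁺=29.1900, hold=29.1047 ⇒ V=29.1900 exercise | (k=2,j=2): S=92.8756, (K−S)⁺=13.8144, hold=16.1972 ⇒ V=16.1972 continue  boundary S*=77.5000
step 1: (k=1,j=0): S=70.7949, (K−S)⁺=35.8951, hold=35.6255 ⇒ V=35.8951 exercise | (k=1,j=1): S=84.8402, (K−S)⁺=21.8498, hold=22.7480 ⇒ V=22.7480 continue  boundary S*=70.7949
step 0: (k=0,j=0): S=77.5000, (K−S)⁺=29.1900, hold=29.3606 ⇒ V=29.3606 continue  boundary S*=-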